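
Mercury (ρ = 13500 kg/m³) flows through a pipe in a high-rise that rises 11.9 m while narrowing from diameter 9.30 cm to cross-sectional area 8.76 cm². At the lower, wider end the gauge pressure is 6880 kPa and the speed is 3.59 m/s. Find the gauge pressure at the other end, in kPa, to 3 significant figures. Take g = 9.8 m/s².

Mass conservation (A₁v₁ = A₂v₂) gives v₂ = 3.59 × 67.9/8.76 = 27.8 m/s.
Bernoulli: P₁ + ½ρv₁² + ρg h₁ = P₂ + ½ρv₂² + ρg h₂, so P₂ = P₁ + ½ρ(v₁² − v₂²) − ρg(h₂ − h₁).
P₂ = 6880000 + ½·13500·(3.59² − 27.8²) − 13500·9.8·(+11.9) = 6880000 + (-5140000) − (1570000) = 161000 Pa.

161 kPa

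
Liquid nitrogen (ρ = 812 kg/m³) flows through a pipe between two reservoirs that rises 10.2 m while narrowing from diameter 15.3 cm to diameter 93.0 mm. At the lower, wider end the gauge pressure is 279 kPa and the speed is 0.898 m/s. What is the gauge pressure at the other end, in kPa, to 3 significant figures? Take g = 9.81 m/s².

P₂ ≈ 196 kPa

By continuity, v₂ = v₁·A₁/A₂ = 0.898·(184/67.9) = 2.43 m/s.
Applying Bernoulli between the two ends and solving for P₂: P₂ = P₁ + ½ρ(v₁² − v₂²) − ρgΔh.
P₂ = 279000 + ½·812·(0.898² − 2.43²) − 812·9.81·(+10.2) = 279000 + (-2070) − (81300) = 196000 Pa.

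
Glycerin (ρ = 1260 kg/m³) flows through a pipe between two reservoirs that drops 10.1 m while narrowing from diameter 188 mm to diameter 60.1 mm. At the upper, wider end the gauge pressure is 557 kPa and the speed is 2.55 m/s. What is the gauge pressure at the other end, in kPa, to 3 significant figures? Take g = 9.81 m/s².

P₂ = 294 kPa

By continuity, v₂ = v₁·A₁/A₂ = 2.55·(278/28.4) = 25.0 m/s.
Applying Bernoulli between the two ends and solving for P₂: P₂ = P₁ + ½ρ(v₁² − v₂²) − ρgΔh.
P₂ = 557000 + ½·1260·(2.55² − 25.0²) − 1260·9.81·(−10.1) = 557000 + (-388000) − (-125000) = 294000 Pa.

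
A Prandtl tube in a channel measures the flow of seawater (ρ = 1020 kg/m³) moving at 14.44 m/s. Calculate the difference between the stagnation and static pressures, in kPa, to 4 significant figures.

Bernoulli between the free stream and the stagnation point: ½ρv² = P_stag − P_static.
ΔP = ½·1020·14.44² = 106300 Pa.

ΔP = 106.3 kPa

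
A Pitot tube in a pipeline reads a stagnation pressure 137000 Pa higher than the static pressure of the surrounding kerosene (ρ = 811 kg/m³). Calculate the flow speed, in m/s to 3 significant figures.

v ≈ 18.4 m/s

At the stagnation point the flow is brought to rest, so Bernoulli gives P_stag − P_static = ½ρv².
v = √(2ΔP/ρ) = √(2·137000/811) = 18.4 m/s.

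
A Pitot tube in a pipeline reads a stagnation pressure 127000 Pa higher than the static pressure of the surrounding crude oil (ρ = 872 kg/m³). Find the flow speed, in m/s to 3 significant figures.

Bernoulli between the free stream and the stagnation point: ½ρv² = P_stag − P_static.
v = √(2ΔP/ρ) = √(2·127000/872) = 17.1 m/s.

v ≈ 17.1 m/s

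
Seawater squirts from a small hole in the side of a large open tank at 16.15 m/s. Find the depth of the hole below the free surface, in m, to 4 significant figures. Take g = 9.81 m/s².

13.29 m

Inverting v = √(2gh) gives h = v² / 2g.
h = 16.15²/(2·9.81) = 260.8/19.62 = 13.29 m.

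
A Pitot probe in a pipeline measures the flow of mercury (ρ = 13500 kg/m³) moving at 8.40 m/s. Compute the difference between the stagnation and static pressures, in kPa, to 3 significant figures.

At the stagnation point the flow is brought to rest, so Bernoulli gives P_stag − P_static = ½ρv².
ΔP = ½·13500·8.40² = 476000 Pa.

ΔP ≈ 476 kPa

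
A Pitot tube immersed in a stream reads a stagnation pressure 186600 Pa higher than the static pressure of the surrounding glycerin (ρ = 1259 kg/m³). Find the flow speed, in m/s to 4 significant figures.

v = 17.22 m/s

At the stagnation point the flow is brought to rest, so Bernoulli gives P_stag − P_static = ½ρv².
v = √(2ΔP/ρ) = √(2·186600/1259) = 17.22 m/s.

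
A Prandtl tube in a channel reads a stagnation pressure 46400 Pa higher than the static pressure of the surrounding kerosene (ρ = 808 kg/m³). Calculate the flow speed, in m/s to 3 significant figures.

v ≈ 10.7 m/s

The dynamic pressure equals the rise in static pressure at the stagnation point: ΔP = ½ρv².
v = √(2ΔP/ρ) = √(2·46400/808) = 10.7 m/s.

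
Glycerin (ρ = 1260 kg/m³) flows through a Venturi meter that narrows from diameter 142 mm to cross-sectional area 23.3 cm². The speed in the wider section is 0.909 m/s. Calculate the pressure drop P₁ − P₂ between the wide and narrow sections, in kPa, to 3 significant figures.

Mass conservation (A₁v₁ = A₂v₂) gives v₂ = 0.909 × 158/23.3 = 6.18 m/s.
With no height change, Bernoulli's equation is P₁ + ½ρv₁² = P₂ + ½ρv₂².
P₁ − P₂ = ½·1260·(6.18² − 0.909²) = ½·1260·37.3 = 23500 Pa.

ΔP ≈ 23.5 kPa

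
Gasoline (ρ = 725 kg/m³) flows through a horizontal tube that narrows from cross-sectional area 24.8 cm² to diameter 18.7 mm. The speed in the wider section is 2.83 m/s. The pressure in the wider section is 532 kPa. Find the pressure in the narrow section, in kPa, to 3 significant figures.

P₂ ≈ 298 kPa

The volume flow rate is constant, so v₂ = (A₁/A₂)v₁ = (24.8/2.75)·2.83 = 25.6 m/s.
Bernoulli (h₁ = h₂): P₁ − P₂ = ½ρ(v₂² − v₁²).
P₂ = P₁ − ½ρ(v₂² − v₁²) = 532000 − ½·725·(25.6² − 2.83²) = 532000 − 234000 = 298000 Pa.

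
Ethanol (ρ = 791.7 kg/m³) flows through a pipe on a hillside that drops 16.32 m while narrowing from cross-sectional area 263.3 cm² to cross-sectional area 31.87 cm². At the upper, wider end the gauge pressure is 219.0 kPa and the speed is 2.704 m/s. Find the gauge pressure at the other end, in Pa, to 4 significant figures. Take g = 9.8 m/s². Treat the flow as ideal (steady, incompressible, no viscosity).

By continuity, v₂ = v₁·A₁/A₂ = 2.704·(263.3/31.87) = 22.34 m/s.
Energy conservation along the streamline gives P₂ = P₁ − ½ρ(v₂² − v₁²) − ρg(h₂ − h₁).
P₂ = 219000 + ½·791.7·(2.704² − 22.34²) − 791.7·9.8·(−16.32) = 219000 + (-194700) − (-126600) = 151000 Pa.

P₂ ≈ 151000 Pa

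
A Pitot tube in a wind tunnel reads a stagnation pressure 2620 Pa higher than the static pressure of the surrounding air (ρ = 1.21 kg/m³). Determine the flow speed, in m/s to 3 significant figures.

The dynamic pressure equals the rise in static pressure at the stagnation point: ΔP = ½ρv².
v = √(2ΔP/ρ) = √(2·2620/1.21) = 65.8 m/s.

v = 65.8 m/s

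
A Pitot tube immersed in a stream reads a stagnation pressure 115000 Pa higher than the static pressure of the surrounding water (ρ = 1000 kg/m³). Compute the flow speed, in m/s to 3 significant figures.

v ≈ 15.2 m/s

Bernoulli between the free stream and the stagnation point: ½ρv² = P_stag − P_static.
v = √(2ΔP/ρ) = √(2·115000/1000) = 15.2 m/s.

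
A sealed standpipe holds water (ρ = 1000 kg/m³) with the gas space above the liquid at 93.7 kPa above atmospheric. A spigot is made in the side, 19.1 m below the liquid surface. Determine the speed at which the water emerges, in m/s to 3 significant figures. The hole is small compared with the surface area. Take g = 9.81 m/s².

Take point 1 at the surface (v₁ ≈ 0) and point 2 at the hole (at atmospheric pressure). Bernoulli: P₁ + ρg h = P_atm + ½ρv₂².
With P₁ − P_atm = 93700 Pa, v₂ = √(2gh + 2ΔP/ρ) = √(2·9.81·19.1 + 2·93700/1000) = 23.7 m/s.

23.7 m/s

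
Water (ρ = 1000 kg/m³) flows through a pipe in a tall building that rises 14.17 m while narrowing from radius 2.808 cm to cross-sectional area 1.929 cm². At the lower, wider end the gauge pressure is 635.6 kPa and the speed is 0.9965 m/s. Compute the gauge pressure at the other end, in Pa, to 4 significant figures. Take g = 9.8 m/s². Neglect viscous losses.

P₂ ≈ 415400 Pa

By continuity, v₂ = v₁·A₁/A₂ = 0.9965·(24.77/1.929) = 12.80 m/s.
Applying Bernoulli between the two ends and solving for P₂: P₂ = P₁ + ½ρ(v₁² − v₂²) − ρgΔh.
P₂ = 635600 + ½·1000·(0.9965² − 12.80²) − 1000·9.8·(+14.17) = 635600 + (-81380) − (138900) = 415400 Pa.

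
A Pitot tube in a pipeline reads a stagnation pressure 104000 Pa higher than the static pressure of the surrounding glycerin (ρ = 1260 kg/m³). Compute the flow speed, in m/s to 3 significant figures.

v ≈ 12.8 m/s

At the stagnation point the flow is brought to rest, so Bernoulli gives P_stag − P_static = ½ρv².
v = √(2ΔP/ρ) = √(2·104000/1260) = 12.8 m/s.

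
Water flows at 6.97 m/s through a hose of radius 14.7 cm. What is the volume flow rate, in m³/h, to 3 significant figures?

Q ≈ 1700 m³/h

Q = A·v = 0.0679 m² × 6.97 m/s = 0.473 m³/s.
Converting: 0.473 m³/s × 3600 = 1700 m³/h.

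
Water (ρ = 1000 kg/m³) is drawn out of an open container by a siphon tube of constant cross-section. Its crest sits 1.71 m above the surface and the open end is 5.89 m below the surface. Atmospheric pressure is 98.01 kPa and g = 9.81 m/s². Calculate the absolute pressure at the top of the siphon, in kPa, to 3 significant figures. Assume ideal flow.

P_top ≈ 23.5 kPa

From the surface to the outlet (both open to atmosphere, surface at rest): v = √(2g·h_out) = √(2·9.81·5.89) = 10.7 m/s.
With constant cross-section the crest speed equals v; applying Bernoulli from the surface up to the crest, P_top = P_atm − ½ρv² − ρg·h_top.
P_top = 98010 − ½·1000·10.7² − 1000·9.81·1.71 = 23500 Pa.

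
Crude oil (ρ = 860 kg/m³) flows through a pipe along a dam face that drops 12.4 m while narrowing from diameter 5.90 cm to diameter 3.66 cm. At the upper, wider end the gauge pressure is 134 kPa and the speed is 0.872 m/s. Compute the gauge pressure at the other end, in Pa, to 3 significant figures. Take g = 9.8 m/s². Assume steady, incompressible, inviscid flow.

Mass conservation (A₁v₁ = A₂v₂) gives v₂ = 0.872 × 27.3/10.5 = 2.27 m/s.
Applying Bernoulli between the two ends and solving for P₂: P₂ = P₁ + ½ρ(v₁² − v₂²) − ρgΔh.
P₂ = 134000 + ½·860·(0.872² − 2.27²) − 860·9.8·(−12.4) = 134000 + (-1880) − (-105000) = 237000 Pa.

237000 Pa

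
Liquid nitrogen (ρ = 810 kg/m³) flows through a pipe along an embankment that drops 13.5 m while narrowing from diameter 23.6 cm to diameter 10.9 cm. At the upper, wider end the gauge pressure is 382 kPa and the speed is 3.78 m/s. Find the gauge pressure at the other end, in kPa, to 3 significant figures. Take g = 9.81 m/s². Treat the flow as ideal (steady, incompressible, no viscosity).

P₂ = 368 kPa

By continuity, v₂ = v₁·A₁/A₂ = 3.78·(437/93.3) = 17.7 m/s.
Bernoulli: P₁ + ½ρv₁² + ρg h₁ = P₂ + ½ρv₂² + ρg h₂, so P₂ = P₁ + ½ρ(v₁² − v₂²) − ρg(h₂ − h₁).
P₂ = 382000 + ½·810·(3.78² − 17.7²) − 810·9.81·(−13.5) = 382000 + (-121000) − (-107000) = 368000 Pa.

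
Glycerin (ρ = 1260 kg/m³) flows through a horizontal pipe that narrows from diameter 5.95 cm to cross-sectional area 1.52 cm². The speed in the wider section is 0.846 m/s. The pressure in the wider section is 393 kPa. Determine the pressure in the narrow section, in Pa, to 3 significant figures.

The volume flow rate is constant, so v₂ = (A₁/A₂)v₁ = (27.8/1.52)·0.846 = 15.5 m/s.
The pipe is horizontal, so Bernoulli reduces to P₁ + ½ρv₁² = P₂ + ½ρv₂².
P₂ = P₁ − ½ρ(v₂² − v₁²) = 393000 − ½·1260·(15.5² − 0.846²) = 393000 − 150000 = 243000 Pa.

P₂ ≈ 243000 Pa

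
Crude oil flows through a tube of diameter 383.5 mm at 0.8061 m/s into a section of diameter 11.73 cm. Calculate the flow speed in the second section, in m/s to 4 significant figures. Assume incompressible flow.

v₂ = 8.616 m/s

The volume flow rate is constant, so v₂ = (A₁/A₂)v₁ = (1155/108.1)·0.8061 = 8.616 m/s.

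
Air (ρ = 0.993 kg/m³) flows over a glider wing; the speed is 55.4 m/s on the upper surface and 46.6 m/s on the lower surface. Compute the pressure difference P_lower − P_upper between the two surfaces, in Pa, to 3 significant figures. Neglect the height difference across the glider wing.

Bernoulli (same height): P_lower − P_upper = ½ρ(v_upper² − v_lower²).
ΔP = ½·0.993·(55.4² − 46.6²) = 446 Pa.

ΔP ≈ 446 Pa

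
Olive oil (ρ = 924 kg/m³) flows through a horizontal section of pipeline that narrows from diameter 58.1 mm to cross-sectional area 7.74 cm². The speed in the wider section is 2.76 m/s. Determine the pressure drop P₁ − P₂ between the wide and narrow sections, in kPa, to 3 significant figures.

ΔP ≈ 37.8 kPa

The volume flow rate is constant, so v₂ = (A₁/A₂)v₁ = (26.5/7.74)·2.76 = 9.45 m/s.
Along the horizontal streamline, P + ½ρv² is constant.
P₁ − P₂ = ½·924·(9.45² − 2.76²) = ½·924·81.8 = 37800 Pa.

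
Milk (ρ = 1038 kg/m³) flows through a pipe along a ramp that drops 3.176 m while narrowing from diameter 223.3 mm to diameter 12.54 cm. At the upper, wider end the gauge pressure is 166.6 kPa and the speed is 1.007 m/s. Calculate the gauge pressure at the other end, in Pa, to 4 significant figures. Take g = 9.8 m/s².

Continuity gives A₁v₁ = A₂v₂, so v₂ = (391.6 cm²)/(123.5 cm²) × 1.007 m/s = 3.193 m/s.
Bernoulli: P₁ + ½ρv₁² + ρg h₁ = P₂ + ½ρv₂² + ρg h₂, so P₂ = P₁ + ½ρ(v₁² − v₂²) − ρg(h₂ − h₁).
P₂ = 166600 + ½·1038·(1.007² − 3.193²) − 1038·9.8·(−3.176) = 166600 + (-4765) − (-32310) = 194100 Pa.

P₂ = 194100 Pa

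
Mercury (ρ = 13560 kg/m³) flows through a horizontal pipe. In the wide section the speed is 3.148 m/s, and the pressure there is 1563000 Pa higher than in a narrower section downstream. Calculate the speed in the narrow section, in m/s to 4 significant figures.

v₂ = 15.51 m/s

Along the level pipe P + ½ρv² is conserved, hence v₂² = v₁² + 2(P₁ − P₂)/ρ.
v₂ = √(3.148² + 2·1563000/13560) = √(9.910 + 230.5) = 15.51 m/s.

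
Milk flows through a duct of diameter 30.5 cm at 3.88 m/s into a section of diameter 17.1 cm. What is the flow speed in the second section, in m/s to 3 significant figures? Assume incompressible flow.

Mass conservation (A₁v₁ = A₂v₂) gives v₂ = 3.88 × 731/230 = 12.3 m/s.

12.3 m/s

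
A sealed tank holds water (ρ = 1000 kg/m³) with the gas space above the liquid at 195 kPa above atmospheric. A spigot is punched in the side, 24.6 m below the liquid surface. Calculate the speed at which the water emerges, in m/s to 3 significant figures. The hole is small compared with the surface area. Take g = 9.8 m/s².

Take point 1 at the surface (v₁ ≈ 0) and point 2 at the hole (at atmospheric pressure). Bernoulli: P₁ + ρg h = P_atm + ½ρv₂².
With P₁ − P_atm = 195000 Pa, v₂ = √(2gh + 2ΔP/ρ) = √(2·9.8·24.6 + 2·195000/1000) = 29.5 m/s.

v = 29.5 m/s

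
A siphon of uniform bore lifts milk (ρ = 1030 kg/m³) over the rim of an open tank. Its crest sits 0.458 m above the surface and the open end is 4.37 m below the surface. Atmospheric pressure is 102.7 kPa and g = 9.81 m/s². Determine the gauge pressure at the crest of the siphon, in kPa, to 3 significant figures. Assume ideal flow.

P_gauge ≈ -48.8 kPa

The outlet speed comes from Torricelli: v = √(2g·4.37) = 9.26 m/s.
With constant cross-section the crest speed equals v; applying Bernoulli from the surface up to the crest, P_top = P_atm − ½ρv² − ρg·h_top.
P_top = 102700 − ½·1030·9.26² − 1030·9.81·0.458 = 53900 Pa. So P_gauge = P_top − P_atm = -48800 Pa.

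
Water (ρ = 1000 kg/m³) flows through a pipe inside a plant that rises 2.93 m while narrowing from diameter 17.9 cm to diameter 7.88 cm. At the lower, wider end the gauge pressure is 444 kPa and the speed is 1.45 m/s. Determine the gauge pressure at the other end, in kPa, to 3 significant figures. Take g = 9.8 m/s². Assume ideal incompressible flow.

Continuity gives A₁v₁ = A₂v₂, so v₂ = (252 cm²)/(48.8 cm²) × 1.45 m/s = 7.48 m/s.
Bernoulli: P₁ + ½ρv₁² + ρg h₁ = P₂ + ½ρv₂² + ρg h₂, so P₂ = P₁ + ½ρ(v₁² − v₂²) − ρg(h₂ − h₁).
P₂ = 444000 + ½·1000·(1.45² − 7.48²) − 1000·9.8·(+2.93) = 444000 + (-26900) − (28700) = 388000 Pa.

388 kPa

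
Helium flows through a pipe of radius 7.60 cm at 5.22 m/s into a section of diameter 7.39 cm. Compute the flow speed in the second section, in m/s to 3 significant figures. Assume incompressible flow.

22.1 m/s

The volume flow rate is constant, so v₂ = (A₁/A₂)v₁ = (181/42.9)·5.22 = 22.1 m/s.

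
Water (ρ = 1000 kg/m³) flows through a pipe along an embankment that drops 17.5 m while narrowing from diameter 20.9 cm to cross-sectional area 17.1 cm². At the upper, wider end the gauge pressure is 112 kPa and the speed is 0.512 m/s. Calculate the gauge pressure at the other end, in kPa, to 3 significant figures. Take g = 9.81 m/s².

P₂ ≈ 231 kPa

Continuity gives A₁v₁ = A₂v₂, so v₂ = (343 cm²)/(17.1 cm²) × 0.512 m/s = 10.3 m/s.
Energy conservation along the streamline gives P₂ = P₁ − ½ρ(v₂² − v₁²) − ρg(h₂ − h₁).
P₂ = 112000 + ½·1000·(0.512² − 10.3²) − 1000·9.81·(−17.5) = 112000 + (-52600) − (-172000) = 231000 Pa.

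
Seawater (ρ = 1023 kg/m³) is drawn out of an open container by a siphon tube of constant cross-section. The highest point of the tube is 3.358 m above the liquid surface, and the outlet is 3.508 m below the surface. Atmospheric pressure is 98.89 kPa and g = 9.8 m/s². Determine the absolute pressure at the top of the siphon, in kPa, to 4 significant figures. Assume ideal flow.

From the surface to the outlet (both open to atmosphere, surface at rest): v = √(2g·h_out) = √(2·9.8·3.508) = 8.292 m/s.
Continuity keeps v the same throughout the tube; from surface to crest, P_atm + 0 = P_top + ½ρv² + ρg·h_top.
P_top = 98890 − ½·1023·8.292² − 1023·9.8·3.358 = 30060 Pa.

30.06 kPa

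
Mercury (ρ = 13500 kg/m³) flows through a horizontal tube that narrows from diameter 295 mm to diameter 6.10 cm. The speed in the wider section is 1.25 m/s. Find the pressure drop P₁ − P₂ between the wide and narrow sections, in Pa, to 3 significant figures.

ΔP ≈ 5760000 Pa

The volume flow rate is constant, so v₂ = (A₁/A₂)v₁ = (683/29.2)·1.25 = 29.2 m/s.
Along the horizontal streamline, P + ½ρv² is constant.
P₁ − P₂ = ½·13500·(29.2² − 1.25²) = ½·13500·853 = 5760000 Pa.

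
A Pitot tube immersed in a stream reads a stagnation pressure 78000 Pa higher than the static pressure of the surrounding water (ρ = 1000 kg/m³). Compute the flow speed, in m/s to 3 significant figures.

The dynamic pressure equals the rise in static pressure at the stagnation point: ΔP = ½ρv².
v = √(2ΔP/ρ) = √(2·78000/1000) = 12.5 m/s.

v = 12.5 m/s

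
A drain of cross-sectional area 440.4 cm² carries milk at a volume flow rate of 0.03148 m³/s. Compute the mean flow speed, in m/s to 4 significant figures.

Q = 0.03148 m³/s = 0.03148 m³/s.
v = Q/A = 0.03148 / 0.04404 = 0.7148 m/s.

v ≈ 0.7148 m/s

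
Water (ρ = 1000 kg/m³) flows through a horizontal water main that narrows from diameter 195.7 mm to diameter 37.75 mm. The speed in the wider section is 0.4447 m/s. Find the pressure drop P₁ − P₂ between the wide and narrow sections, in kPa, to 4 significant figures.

71.32 kPa

Mass conservation (A₁v₁ = A₂v₂) gives v₂ = 0.4447 × 300.8/11.19 = 11.95 m/s.
The pipe is horizontal, so Bernoulli reduces to P₁ + ½ρv₁² = P₂ + ½ρv₂².
P₁ − P₂ = ½·1000·(11.95² − 0.4447²) = ½·1000·142.6 = 71320 Pa.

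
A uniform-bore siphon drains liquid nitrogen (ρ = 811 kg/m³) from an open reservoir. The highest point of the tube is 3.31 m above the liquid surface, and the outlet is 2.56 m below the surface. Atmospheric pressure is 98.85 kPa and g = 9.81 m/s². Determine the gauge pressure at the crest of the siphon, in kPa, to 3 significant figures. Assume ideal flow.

Bernoulli surface→outlet gives ½v² = g·h_out, so v = √(2·9.81·2.56) = 7.09 m/s.
The bore is uniform, so the speed at the crest is the same v. Bernoulli surface→crest: P_atm = P_top + ½ρv² + ρg·h_top.
P_top = 98850 − ½·811·7.09² − 811·9.81·3.31 = 52100 Pa. So P_gauge = P_top − P_atm = -46700 Pa.

P_gauge = -46.7 kPa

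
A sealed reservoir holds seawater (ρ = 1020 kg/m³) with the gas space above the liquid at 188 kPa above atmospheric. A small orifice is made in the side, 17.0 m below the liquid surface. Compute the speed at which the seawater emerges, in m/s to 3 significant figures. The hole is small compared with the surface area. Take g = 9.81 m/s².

Take point 1 at the surface (v₁ ≈ 0) and point 2 at the hole (at atmospheric pressure). Bernoulli: P₁ + ρg h = P_atm + ½ρv₂².
With P₁ − P_atm = 188000 Pa, v₂ = √(2gh + 2ΔP/ρ) = √(2·9.81·17.0 + 2·188000/1020) = 26.5 m/s.

26.5 m/s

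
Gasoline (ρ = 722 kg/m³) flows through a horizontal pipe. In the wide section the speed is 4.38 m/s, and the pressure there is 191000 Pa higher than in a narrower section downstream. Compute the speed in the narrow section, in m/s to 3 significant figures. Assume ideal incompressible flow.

v₂ ≈ 23.4 m/s

With h₁ = h₂, rearranging Bernoulli gives v₂ = √(v₁² + 2ΔP/ρ).
v₂ = √(4.38² + 2·191000/722) = √(19.2 + 529) = 23.4 m/s.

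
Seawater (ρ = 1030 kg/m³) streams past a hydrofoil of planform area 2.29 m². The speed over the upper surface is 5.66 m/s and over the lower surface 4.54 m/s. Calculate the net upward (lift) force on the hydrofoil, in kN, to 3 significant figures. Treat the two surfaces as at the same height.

With equal heights on the two surfaces, Bernoulli gives P_lower − P_upper = ½ρ(v_upper² − v_lower²).
ΔP = ½·1030·(5.66² − 4.54²) = 5880 Pa.
Lift = ΔP · A = 5880 × 2.29 = 13500 N.

F = 13.5 kN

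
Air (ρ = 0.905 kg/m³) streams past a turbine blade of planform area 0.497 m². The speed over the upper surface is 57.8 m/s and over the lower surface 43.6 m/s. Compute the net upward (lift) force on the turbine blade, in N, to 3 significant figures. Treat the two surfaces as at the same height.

F ≈ 324 N

The faster flow above has the lower pressure; Bernoulli (same height) gives ΔP = ½ρ(v_up² − v_low²).
ΔP = ½·0.905·(57.8² − 43.6²) = 652 Pa.
Lift = ΔP · A = 652 × 0.497 = 324 N.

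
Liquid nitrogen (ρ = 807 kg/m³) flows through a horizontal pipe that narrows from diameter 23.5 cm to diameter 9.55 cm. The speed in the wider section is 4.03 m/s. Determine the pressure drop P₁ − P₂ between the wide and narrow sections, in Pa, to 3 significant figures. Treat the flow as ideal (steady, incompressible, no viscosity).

ΔP = 234000 Pa

Continuity gives A₁v₁ = A₂v₂, so v₂ = (434 cm²)/(71.6 cm²) × 4.03 m/s = 24.4 m/s.
Bernoulli (h₁ = h₂): P₁ − P₂ = ½ρ(v₂² − v₁²).
P₁ − P₂ = ½·807·(24.4² − 4.03²) = ½·807·579 = 234000 Pa.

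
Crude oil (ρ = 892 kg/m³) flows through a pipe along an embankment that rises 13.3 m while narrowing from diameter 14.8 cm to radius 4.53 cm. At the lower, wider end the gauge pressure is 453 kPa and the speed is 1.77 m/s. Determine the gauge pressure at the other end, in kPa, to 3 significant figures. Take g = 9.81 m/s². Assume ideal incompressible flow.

328 kPa

Mass conservation (A₁v₁ = A₂v₂) gives v₂ = 1.77 × 172/64.5 = 4.72 m/s.
Energy conservation along the streamline gives P₂ = P₁ − ½ρ(v₂² − v₁²) − ρg(h₂ − h₁).
P₂ = 453000 + ½·892·(1.77² − 4.72²) − 892·9.81·(+13.3) = 453000 + (-8550) − (116000) = 328000 Pa.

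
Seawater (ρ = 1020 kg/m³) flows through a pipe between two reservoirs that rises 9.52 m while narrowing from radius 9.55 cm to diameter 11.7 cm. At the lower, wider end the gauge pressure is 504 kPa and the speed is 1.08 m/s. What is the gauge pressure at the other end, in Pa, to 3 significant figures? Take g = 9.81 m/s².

P₂ ≈ 405000 Pa

The volume flow rate is constant, so v₂ = (A₁/A₂)v₁ = (287/108)·1.08 = 2.88 m/s.
Applying Bernoulli between the two ends and solving for P₂: P₂ = P₁ + ½ρ(v₁² − v₂²) − ρgΔh.
P₂ = 504000 + ½·1020·(1.08² − 2.88²) − 1020·9.81·(+9.52) = 504000 + (-3630) − (95300) = 405000 Pa.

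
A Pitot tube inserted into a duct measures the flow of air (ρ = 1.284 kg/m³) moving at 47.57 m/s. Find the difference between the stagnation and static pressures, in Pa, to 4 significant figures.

At the stagnation point the flow is brought to rest, so Bernoulli gives P_stag − P_static = ½ρv².
ΔP = ½·1.284·47.57² = 1453 Pa.

ΔP ≈ 1453 Pa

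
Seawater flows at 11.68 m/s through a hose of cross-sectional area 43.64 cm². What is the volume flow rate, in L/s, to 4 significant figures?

Q = A·v = 0.004364 m² × 11.68 m/s = 0.05097 m³/s.
Converting: 0.05097 m³/s × 1000 = 50.97 L/s.

50.97 L/s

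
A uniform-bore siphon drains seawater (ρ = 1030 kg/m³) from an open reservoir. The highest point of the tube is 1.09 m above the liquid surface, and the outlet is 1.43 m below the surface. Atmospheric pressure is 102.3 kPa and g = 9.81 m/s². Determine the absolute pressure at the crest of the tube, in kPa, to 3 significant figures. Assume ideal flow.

From the surface to the outlet (both open to atmosphere, surface at rest): v = √(2g·h_out) = √(2·9.81·1.43) = 5.30 m/s.
The bore is uniform, so the speed at the crest is the same v. Bernoulli surface→crest: P_atm = P_top + ½ρv² + ρg·h_top.
P_top = 102300 − ½·1030·5.30² − 1030·9.81·1.09 = 76800 Pa.

P_top ≈ 76.8 kPa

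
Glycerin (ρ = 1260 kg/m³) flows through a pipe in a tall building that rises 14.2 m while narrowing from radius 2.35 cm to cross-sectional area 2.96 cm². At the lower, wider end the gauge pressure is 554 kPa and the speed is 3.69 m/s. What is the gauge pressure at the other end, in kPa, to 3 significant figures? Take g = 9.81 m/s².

The volume flow rate is constant, so v₂ = (A₁/A₂)v₁ = (17.3/2.96)·3.69 = 21.6 m/s.
Bernoulli: P₁ + ½ρv₁² + ρg h₁ = P₂ + ½ρv₂² + ρg h₂, so P₂ = P₁ + ½ρ(v₁² − v₂²) − ρg(h₂ − h₁).
P₂ = 554000 + ½·1260·(3.69² − 21.6²) − 1260·9.81·(+14.2) = 554000 + (-286000) − (176000) = 92400 Pa.

P₂ ≈ 92.4 kPa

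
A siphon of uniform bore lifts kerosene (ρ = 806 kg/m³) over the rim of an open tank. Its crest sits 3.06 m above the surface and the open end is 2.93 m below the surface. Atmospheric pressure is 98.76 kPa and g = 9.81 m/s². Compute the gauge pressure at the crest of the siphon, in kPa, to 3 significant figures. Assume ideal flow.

P_gauge = -47.4 kPa

The outlet speed comes from Torricelli: v = √(2g·2.93) = 7.58 m/s.
The bore is uniform, so the speed at the crest is the same v. Bernoulli surface→crest: P_atm = P_top + ½ρv² + ρg·h_top.
P_top = 98760 − ½·806·7.58² − 806·9.81·3.06 = 51400 Pa. So P_gauge = P_top − P_atm = -47400 Pa.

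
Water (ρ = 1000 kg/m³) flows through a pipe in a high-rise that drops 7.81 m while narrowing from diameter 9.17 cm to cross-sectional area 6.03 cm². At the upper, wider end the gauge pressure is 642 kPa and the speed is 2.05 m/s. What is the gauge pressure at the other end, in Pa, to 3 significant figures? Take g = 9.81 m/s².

P₂ = 469000 Pa

The volume flow rate is constant, so v₂ = (A₁/A₂)v₁ = (66.0/6.03)·2.05 = 22.5 m/s.
Applying Bernoulli between the two ends and solving for P₂: P₂ = P₁ + ½ρ(v₁² − v₂²) − ρgΔh.
P₂ = 642000 + ½·1000·(2.05² − 22.5²) − 1000·9.81·(−7.81) = 642000 + (-250000) − (-76600) = 469000 Pa.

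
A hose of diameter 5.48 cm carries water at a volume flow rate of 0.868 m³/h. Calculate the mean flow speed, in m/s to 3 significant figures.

Q = 0.868 m³/h = 0.000241 m³/s.
v = Q/A = 0.000241 / 0.00236 = 0.102 m/s.

v ≈ 0.102 m/s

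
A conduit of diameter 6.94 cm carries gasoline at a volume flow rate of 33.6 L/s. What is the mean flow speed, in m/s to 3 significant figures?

Q = 33.6 L/s = 0.0336 m³/s.
v = Q/A = 0.0336 / 0.00378 = 8.88 m/s.

v ≈ 8.88 m/s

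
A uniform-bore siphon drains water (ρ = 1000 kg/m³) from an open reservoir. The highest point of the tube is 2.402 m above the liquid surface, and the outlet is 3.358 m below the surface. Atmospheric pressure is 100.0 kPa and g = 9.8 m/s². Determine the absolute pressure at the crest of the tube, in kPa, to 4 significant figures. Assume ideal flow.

The outlet speed comes from Torricelli: v = √(2g·3.358) = 8.113 m/s.
The bore is uniform, so the speed at the crest is the same v. Bernoulli surface→crest: P_atm = P_top + ½ρv² + ρg·h_top.
P_top = 100000 − ½·1000·8.113² − 1000·9.8·2.402 = 43550 Pa.

P_top = 43.55 kPa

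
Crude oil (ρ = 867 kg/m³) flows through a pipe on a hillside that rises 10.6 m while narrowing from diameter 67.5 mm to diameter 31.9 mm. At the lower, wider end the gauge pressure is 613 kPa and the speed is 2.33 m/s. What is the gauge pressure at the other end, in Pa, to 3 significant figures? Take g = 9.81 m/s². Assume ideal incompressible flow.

Mass conservation (A₁v₁ = A₂v₂) gives v₂ = 2.33 × 35.8/7.99 = 10.4 m/s.
Applying Bernoulli between the two ends and solving for P₂: P₂ = P₁ + ½ρ(v₁² − v₂²) − ρgΔh.
P₂ = 613000 + ½·867·(2.33² − 10.4²) − 867·9.81·(+10.6) = 613000 + (-44800) − (90200) = 478000 Pa.

P₂ ≈ 478000 Pa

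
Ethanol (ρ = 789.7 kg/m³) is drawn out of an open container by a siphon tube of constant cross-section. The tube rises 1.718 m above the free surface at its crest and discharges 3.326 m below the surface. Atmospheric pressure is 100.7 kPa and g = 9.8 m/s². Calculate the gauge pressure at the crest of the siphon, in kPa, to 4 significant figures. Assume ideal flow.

From the surface to the outlet (both open to atmosphere, surface at rest): v = √(2g·h_out) = √(2·9.8·3.326) = 8.074 m/s.
The bore is uniform, so the speed at the crest is the same v. Bernoulli surface→crest: P_atm = P_top + ½ρv² + ρg·h_top.
P_top = 100700 − ½·789.7·8.074² − 789.7·9.8·1.718 = 61660 Pa. So P_gauge = P_top − P_atm = -39040 Pa.

P_gauge ≈ -39.04 kPa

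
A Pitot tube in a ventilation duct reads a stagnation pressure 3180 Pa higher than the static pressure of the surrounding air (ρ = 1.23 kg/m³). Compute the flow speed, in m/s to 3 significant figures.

v = 71.9 m/s

The dynamic pressure equals the rise in static pressure at the stagnation point: ΔP = ½ρv².
v = √(2ΔP/ρ) = √(2·3180/1.23) = 71.9 m/s.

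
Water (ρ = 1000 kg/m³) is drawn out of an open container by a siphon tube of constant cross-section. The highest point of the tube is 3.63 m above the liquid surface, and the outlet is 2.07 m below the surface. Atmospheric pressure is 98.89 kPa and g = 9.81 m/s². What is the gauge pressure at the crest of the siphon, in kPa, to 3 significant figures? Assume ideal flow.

P_gauge = -55.9 kPa

Bernoulli surface→outlet gives ½v² = g·h_out, so v = √(2·9.81·2.07) = 6.37 m/s.
Continuity keeps v the same throughout the tube; from surface to crest, P_atm + 0 = P_top + ½ρv² + ρg·h_top.
P_top = 98890 − ½·1000·6.37² − 1000·9.81·3.63 = 43000 Pa. So P_gauge = P_top − P_atm = -55900 Pa.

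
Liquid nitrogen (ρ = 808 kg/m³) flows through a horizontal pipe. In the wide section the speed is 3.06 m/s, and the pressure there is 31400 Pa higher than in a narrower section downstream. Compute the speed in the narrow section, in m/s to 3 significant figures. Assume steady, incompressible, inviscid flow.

With h₁ = h₂, rearranging Bernoulli gives v₂ = √(v₁² + 2ΔP/ρ).
v₂ = √(3.06² + 2·31400/808) = √(9.36 + 77.7) = 9.33 m/s.

v₂ ≈ 9.33 m/s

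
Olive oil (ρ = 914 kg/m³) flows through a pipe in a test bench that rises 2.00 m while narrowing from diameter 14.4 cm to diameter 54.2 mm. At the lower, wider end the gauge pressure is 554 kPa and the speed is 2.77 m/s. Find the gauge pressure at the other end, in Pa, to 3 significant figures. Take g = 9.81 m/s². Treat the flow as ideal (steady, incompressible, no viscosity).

The volume flow rate is constant, so v₂ = (A₁/A₂)v₁ = (163/23.1)·2.77 = 19.6 m/s.
Applying Bernoulli between the two ends and solving for P₂: P₂ = P₁ + ½ρ(v₁² − v₂²) − ρgΔh.
P₂ = 554000 + ½·914·(2.77² − 19.6²) − 914·9.81·(+2.00) = 554000 + (-171000) − (17900) = 365000 Pa.

365000 Pa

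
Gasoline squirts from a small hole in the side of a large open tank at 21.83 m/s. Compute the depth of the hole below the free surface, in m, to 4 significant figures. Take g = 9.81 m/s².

For a small hole in a large open tank, ½v² = gh, giving h = v²/(2g).
h = 21.83²/(2·9.81) = 476.5/19.62 = 24.29 m.

h ≈ 24.29 m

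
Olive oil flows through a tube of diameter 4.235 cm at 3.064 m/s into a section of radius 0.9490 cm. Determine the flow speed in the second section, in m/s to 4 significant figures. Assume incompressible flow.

15.25 m/s

By continuity, v₂ = v₁·A₁/A₂ = 3.064·(14.09/2.829) = 15.25 m/s.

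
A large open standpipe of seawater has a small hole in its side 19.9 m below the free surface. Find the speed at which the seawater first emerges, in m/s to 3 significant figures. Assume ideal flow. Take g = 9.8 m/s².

With the surface at rest and both surface and jet at atmospheric pressure, Bernoulli gives ρg h = ½ρv², so v = √(2gh) = √(2·9.8·19.9) = 19.7 m/s.

v ≈ 19.7 m/s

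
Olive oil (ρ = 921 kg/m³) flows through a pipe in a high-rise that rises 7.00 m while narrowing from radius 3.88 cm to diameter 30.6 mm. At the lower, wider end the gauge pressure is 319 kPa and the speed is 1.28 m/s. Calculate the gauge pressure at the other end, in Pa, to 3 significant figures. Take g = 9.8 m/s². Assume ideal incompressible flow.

By continuity, v₂ = v₁·A₁/A₂ = 1.28·(47.3/7.35) = 8.23 m/s.
Energy conservation along the streamline gives P₂ = P₁ − ½ρ(v₂² − v₁²) − ρg(h₂ − h₁).
P₂ = 319000 + ½·921·(1.28² − 8.23²) − 921·9.8·(+7.00) = 319000 + (-30400) − (63200) = 225000 Pa.

P₂ ≈ 225000 Pa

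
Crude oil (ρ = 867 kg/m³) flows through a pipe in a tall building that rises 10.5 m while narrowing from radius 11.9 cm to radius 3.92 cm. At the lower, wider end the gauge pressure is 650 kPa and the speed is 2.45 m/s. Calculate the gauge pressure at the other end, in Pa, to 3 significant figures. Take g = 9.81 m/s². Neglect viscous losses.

P₂ ≈ 342000 Pa

The volume flow rate is constant, so v₂ = (A₁/A₂)v₁ = (445/48.3)·2.45 = 22.6 m/s.
Energy conservation along the streamline gives P₂ = P₁ − ½ρ(v₂² − v₁²) − ρg(h₂ − h₁).
P₂ = 650000 + ½·867·(2.45² − 22.6²) − 867·9.81·(+10.5) = 650000 + (-218000) − (89300) = 342000 Pa.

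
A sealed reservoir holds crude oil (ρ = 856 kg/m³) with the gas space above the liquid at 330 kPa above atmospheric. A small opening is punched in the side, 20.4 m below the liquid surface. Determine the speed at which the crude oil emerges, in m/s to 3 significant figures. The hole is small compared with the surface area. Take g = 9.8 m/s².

Take point 1 at the surface (v₁ ≈ 0) and point 2 at the hole (at atmospheric pressure). Bernoulli: P₁ + ρg h = P_atm + ½ρv₂².
With P₁ − P_atm = 330000 Pa, v₂ = √(2gh + 2ΔP/ρ) = √(2·9.8·20.4 + 2·330000/856) = 34.2 m/s.

v = 34.2 m/s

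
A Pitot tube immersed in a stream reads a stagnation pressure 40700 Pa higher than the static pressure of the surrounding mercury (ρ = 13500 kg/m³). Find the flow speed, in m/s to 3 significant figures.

Bernoulli between the free stream and the stagnation point: ½ρv² = P_stag − P_static.
v = √(2ΔP/ρ) = √(2·40700/13500) = 2.46 m/s.

v ≈ 2.46 m/s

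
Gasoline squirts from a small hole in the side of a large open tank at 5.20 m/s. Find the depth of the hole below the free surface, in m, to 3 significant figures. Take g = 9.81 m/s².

For a small hole in a large open tank, ½v² = gh, giving h = v²/(2g).
h = 5.20²/(2·9.81) = 27.0/19.62 = 1.38 m.

h ≈ 1.38 m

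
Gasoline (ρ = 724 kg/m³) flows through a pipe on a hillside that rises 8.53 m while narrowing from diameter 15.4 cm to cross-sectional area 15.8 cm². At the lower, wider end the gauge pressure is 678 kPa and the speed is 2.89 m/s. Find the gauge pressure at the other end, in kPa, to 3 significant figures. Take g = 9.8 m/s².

By continuity, v₂ = v₁·A₁/A₂ = 2.89·(186/15.8) = 34.1 m/s.
Bernoulli: P₁ + ½ρv₁² + ρg h₁ = P₂ + ½ρv₂² + ρg h₂, so P₂ = P₁ + ½ρ(v₁² − v₂²) − ρg(h₂ − h₁).
P₂ = 678000 + ½·724·(2.89² − 34.1²) − 724·9.8·(+8.53) = 678000 + (-417000) − (60500) = 200000 Pa.

P₂ ≈ 200 kPa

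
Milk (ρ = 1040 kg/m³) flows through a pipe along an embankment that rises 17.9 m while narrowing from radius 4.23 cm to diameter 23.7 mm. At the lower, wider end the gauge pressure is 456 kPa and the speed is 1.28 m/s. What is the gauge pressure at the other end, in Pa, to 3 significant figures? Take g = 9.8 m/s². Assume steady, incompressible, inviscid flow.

P₂ ≈ 136000 Pa

The volume flow rate is constant, so v₂ = (A₁/A₂)v₁ = (56.2/4.41)·1.28 = 16.3 m/s.
Energy conservation along the streamline gives P₂ = P₁ − ½ρ(v₂² − v₁²) − ρg(h₂ − h₁).
P₂ = 456000 + ½·1040·(1.28² − 16.3²) − 1040·9.8·(+17.9) = 456000 + (-137000) − (182000) = 136000 Pa.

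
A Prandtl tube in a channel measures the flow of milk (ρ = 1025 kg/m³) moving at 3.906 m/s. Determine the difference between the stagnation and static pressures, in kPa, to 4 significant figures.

At the stagnation point the flow is brought to rest, so Bernoulli gives P_stag − P_static = ½ρv².
ΔP = ½·1025·3.906² = 7819 Pa.

ΔP ≈ 7.819 kPa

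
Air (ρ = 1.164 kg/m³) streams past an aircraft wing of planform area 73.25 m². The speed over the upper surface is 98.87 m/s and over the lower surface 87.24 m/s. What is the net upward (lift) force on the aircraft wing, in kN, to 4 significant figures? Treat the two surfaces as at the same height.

The faster flow above has the lower pressure; Bernoulli (same height) gives ΔP = ½ρ(v_up² − v_low²).
ΔP = ½·1.164·(98.87² − 87.24²) = 1260 Pa.
Lift = ΔP · A = 1260 × 73.25 = 92270 N.

F ≈ 92.27 kN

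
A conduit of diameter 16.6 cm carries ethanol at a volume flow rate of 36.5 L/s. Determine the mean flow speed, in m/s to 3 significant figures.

Q = 36.5 L/s = 0.0365 m³/s.
v = Q/A = 0.0365 / 0.0216 = 1.69 m/s.

1.69 m/s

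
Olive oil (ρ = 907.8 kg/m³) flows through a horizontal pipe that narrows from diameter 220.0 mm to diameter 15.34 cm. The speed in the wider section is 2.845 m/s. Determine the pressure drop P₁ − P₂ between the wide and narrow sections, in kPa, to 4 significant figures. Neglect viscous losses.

Mass conservation (A₁v₁ = A₂v₂) gives v₂ = 2.845 × 380.1/184.8 = 5.852 m/s.
The pipe is horizontal, so Bernoulli reduces to P₁ + ½ρv₁² = P₂ + ½ρv₂².
P₁ − P₂ = ½·907.8·(5.852² − 2.845²) = ½·907.8·26.15 = 11870 Pa.

ΔP = 11.87 kPa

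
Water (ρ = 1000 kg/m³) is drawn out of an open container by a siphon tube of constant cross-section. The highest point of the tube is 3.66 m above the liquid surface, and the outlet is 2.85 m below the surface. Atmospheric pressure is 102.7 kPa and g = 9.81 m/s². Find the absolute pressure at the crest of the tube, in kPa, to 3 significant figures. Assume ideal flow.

P_top ≈ 38.8 kPa

The outlet speed comes from Torricelli: v = √(2g·2.85) = 7.48 m/s.
The bore is uniform, so the speed at the crest is the same v. Bernoulli surface→crest: P_atm = P_top + ½ρv² + ρg·h_top.
P_top = 102700 − ½·1000·7.48² − 1000·9.81·3.66 = 38800 Pa.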